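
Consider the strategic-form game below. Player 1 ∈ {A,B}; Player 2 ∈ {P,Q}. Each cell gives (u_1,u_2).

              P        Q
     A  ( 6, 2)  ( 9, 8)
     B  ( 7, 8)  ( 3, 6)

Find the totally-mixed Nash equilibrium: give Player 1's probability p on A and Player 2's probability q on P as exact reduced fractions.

P1 mixes 1/4 on A; P2 mixes 6/7 on P

P1 indiff ⇒ q·6+(1-q)·9 = q·7+(1-q)·3 ⇒ q(-1) = (1-q)(-6) ⇒ q = 6/7
P2 indiff ⇒ p·2+(1-p)·8 = p·8+(1-p)·6 ⇒ p(-6) = (1-p)(-2) ⇒ p = 1/4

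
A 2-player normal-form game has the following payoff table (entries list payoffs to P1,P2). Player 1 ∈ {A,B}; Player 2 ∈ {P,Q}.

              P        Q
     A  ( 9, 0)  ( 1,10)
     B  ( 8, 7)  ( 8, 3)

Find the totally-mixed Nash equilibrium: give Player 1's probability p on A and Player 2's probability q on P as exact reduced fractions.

p=2/7, q=7/8

P1 indiff ⇒ q·9+(1-q)·1 = q·8+(1-q)·8 ⇒ q(1) = (1-q)(7) ⇒ q = 7/8
P2 indiff ⇒ p·0+(1-p)·7 = p·10+(1-p)·3 ⇒ p(-10) = (1-p)(-4) ⇒ p = 2/7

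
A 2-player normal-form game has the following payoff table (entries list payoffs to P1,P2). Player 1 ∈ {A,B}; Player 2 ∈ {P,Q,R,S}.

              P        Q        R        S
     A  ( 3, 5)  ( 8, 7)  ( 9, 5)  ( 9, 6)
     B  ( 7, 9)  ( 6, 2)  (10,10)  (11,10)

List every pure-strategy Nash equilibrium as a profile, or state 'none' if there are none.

(A,P): not NE [P1→B gives 7>3; P2→Q gives 7>5]
(A,Q): NE
(A,R): not NE [P1→B gives 10>9; P2→Q gives 7>5]
(A,S): not NE [P1→B gives 11>9; P2→Q gives 7>6]
(B,P): not NE [P2→S gives 10>9]
(B,Q): not NE [P1→A gives 8>6; P2→S gives 10>2]
(B,R): NE
(B,S): NE

Nash profiles: (A,Q), (B,R), (B,S)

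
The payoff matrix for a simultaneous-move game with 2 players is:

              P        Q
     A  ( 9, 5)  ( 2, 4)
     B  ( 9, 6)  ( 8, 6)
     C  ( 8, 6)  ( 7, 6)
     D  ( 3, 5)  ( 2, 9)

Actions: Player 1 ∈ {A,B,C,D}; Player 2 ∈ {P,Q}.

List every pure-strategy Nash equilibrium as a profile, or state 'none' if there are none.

NE set: (A,P), (B,P), (B,Q)

(A,P): NE
(A,Q): not NE [P1→B gives 8>2; P2→P gives 5>4]
(B,P): NE
(B,Q): NE
(C,P): not NE [P1→B gives 9>8]
(C,Q): not NE [P1→B gives 8>7]
(D,P): not NE [P1→B gives 9>3; P2→Q gives 9>5]
(D,Q): not NE [P1→B gives 8>2]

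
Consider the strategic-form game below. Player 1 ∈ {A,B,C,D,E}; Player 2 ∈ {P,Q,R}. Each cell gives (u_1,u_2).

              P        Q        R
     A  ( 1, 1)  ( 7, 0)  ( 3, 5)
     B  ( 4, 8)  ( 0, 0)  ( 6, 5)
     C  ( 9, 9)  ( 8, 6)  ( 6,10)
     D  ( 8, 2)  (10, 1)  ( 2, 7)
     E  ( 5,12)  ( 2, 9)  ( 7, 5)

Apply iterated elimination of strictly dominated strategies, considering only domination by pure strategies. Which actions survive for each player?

Remaining: P1:{C,E} P2:{P,R}

P1 drop A (C beats it: P:9>1 Q:8>7 R:6>3)
P1 drop B (E beats it: P:5>4 Q:2>0 R:7>6)
P2 drop Q (P beats it: C:9>6 D:2>1 E:12>9)
P1 drop D (C beats it: P:9>8 R:6>2)
P1→{C,E} P2→{P,R}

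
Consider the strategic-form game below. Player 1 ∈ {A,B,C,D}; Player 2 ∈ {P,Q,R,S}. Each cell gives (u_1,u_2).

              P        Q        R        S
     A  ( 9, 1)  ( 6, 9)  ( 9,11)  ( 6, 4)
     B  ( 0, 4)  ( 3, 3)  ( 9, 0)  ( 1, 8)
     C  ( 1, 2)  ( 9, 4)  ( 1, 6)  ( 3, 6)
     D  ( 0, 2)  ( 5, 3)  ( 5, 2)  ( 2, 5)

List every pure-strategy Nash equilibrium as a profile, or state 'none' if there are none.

PSNE = {(A,R)}

(A,P): not NE [P2→R gives 11>1]
(A,Q): not NE [P1→C gives 9>6; P2→R gives 11>9]
(A,R): NE
(A,S): not NE [P2→R gives 11>4]
(B,P): not NE [P1→A gives 9>0; P2→S gives 8>4]
(B,Q): not NE [P1→C gives 9>3; P2→S gives 8>3]
(B,R): not NE [P2→S gives 8>0]
(B,S): not NE [P1→A gives 6>1]
(C,P): not NE [P1→A gives 9>1; P2→S gives 6>2]
(C,Q): not NE [P2→S gives 6>4]
(C,R): not NE [P1→B gives 9>1]
(C,S): not NE [P1→A gives 6>3]
(D,P): not NE [P1→A gives 9>0; P2→S gives 5>2]
(D,Q): not NE [P1→C gives 9>5; P2→S gives 5>3]
(D,R): not NE [P1→B gives 9>5; P2→S gives 5>2]
(D,S): not NE [P1→A gives 6>2]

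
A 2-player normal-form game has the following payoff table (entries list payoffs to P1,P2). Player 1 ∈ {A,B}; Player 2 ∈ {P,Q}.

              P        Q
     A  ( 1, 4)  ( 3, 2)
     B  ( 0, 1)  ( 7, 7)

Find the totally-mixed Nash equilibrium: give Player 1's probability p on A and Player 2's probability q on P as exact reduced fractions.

P1 indiff ⇒ q·1+(1-q)·3 = q·0+(1-q)·7 ⇒ q(1) = (1-q)(4) ⇒ q = 4/5
P2 indiff ⇒ p·4+(1-p)·1 = p·2+(1-p)·7 ⇒ p(2) = (1-p)(6) ⇒ p = 3/4

p=3/4, q=4/5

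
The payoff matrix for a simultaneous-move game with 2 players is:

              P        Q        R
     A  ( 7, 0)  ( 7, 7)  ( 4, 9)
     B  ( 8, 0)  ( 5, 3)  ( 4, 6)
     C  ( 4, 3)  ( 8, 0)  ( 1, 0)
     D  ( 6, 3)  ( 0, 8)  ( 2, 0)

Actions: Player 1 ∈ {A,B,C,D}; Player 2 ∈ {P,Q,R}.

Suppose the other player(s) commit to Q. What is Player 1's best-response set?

u_1(A vs Q) = 7
u_1(B vs Q) = 5
u_1(C vs Q) = 8
u_1(D vs Q) = 0
max payoff 8 at {C}

argmax u_1 = {C}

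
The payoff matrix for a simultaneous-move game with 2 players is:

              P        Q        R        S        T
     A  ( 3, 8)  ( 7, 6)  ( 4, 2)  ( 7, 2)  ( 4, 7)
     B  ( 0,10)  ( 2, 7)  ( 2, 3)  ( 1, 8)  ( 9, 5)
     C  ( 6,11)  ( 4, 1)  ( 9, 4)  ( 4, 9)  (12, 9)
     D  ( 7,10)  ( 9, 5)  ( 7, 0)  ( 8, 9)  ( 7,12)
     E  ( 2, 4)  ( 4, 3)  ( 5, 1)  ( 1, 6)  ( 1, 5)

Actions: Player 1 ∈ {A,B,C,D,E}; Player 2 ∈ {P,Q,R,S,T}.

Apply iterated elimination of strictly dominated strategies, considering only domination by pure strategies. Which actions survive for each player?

IESDS → P1:{C,D} P2:{P,T}

P1 drop A (D beats it: P:7>3 Q:9>7 R:7>4 S:8>7 T:7>4)
P1 drop B (C beats it: P:6>0 Q:4>2 R:9>2 S:4>1 T:12>9)
P1 drop E (D beats it: P:7>2 Q:9>4 R:7>5 S:8>1 T:7>1)
P2 drop Q (P beats it: C:11>1 D:10>5)
P2 drop R (P beats it: C:11>4 D:10>0)
P2 drop S (P beats it: C:11>9 D:10>9)
P1→{C,D} P2→{P,T}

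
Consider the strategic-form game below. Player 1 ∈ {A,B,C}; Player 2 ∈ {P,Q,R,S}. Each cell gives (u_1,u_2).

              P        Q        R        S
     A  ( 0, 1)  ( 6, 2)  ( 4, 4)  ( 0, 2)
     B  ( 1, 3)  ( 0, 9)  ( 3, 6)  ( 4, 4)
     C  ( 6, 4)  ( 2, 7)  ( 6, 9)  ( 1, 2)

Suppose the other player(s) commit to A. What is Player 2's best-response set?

u_2(P vs A) = 1
u_2(Q vs A) = 2
u_2(R vs A) = 4
u_2(S vs A) = 2
max payoff 4 at {R}

P2 best: {R}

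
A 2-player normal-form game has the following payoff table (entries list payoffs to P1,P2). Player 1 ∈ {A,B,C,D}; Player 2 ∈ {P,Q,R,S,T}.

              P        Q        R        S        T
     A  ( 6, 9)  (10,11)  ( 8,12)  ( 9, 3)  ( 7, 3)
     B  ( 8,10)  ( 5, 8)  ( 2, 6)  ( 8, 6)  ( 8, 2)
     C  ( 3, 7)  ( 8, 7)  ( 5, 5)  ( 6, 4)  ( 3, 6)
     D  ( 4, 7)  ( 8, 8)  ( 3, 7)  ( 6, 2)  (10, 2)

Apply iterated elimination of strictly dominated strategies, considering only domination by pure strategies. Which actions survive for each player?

Remaining: P1:{A,B} P2:{P,Q,R}

P1 drop C (A beats it: P:6>3 Q:10>8 R:8>5 S:9>6 T:7>3)
P2 drop S (P beats it: A:9>3 B:10>6 D:7>2)
P2 drop T (P beats it: A:9>3 B:10>2 D:7>2)
P1 drop D (A beats it: P:6>4 Q:10>8 R:8>3)
P1→{A,B} P2→{P,Q,R}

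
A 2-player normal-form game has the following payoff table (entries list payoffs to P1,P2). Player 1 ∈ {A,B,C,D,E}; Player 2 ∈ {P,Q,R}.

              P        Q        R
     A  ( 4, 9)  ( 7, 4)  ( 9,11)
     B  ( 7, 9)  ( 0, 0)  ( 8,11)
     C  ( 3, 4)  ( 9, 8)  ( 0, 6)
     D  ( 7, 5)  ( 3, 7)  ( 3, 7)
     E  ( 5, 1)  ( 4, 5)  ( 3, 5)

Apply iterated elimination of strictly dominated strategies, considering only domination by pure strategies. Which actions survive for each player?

P2 drop P (R beats it: A:11>9 B:11>9 C:6>4 D:7>5 E:5>1)
P1 drop B (A beats it: Q:7>0 R:9>8)
P1 drop D (A beats it: Q:7>3 R:9>3)
P1 drop E (A beats it: Q:7>4 R:9>3)
P1→{A,C} P2→{Q,R}

Survivors P1:{A,C} P2:{Q,R}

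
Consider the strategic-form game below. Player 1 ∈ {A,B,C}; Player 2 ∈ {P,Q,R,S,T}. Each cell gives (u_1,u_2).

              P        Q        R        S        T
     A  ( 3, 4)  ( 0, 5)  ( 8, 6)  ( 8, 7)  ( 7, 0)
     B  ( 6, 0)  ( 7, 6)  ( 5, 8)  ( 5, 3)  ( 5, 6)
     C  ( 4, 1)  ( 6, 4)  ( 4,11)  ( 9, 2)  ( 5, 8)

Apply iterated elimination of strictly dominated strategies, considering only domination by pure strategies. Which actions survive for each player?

IESDS → P1:{A,C} P2:{R,S}

P2 drop P (Q beats it: A:5>4 B:6>0 C:4>1)
P2 drop Q (R beats it: A:6>5 B:8>6 C:11>4)
P1 drop B (A beats it: R:8>5 S:8>5 T:7>5)
P2 drop T (R beats it: A:6>0 C:11>8)
P1→{A,C} P2→{R,S}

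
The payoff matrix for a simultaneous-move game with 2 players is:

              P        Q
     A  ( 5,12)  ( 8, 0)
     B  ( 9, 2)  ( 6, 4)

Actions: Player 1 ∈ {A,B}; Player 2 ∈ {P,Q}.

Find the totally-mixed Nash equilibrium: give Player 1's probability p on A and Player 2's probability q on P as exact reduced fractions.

P1 indiff ⇒ q·5+(1-q)·8 = q·9+(1-q)·6 ⇒ q(-4) = (1-q)(-2) ⇒ q = 1/3
P2 indiff ⇒ p·12+(1-p)·2 = p·0+(1-p)·4 ⇒ p(12) = (1-p)(2) ⇒ p = 1/7

P1 mixes 1/7 on A; P2 mixes 1/3 on P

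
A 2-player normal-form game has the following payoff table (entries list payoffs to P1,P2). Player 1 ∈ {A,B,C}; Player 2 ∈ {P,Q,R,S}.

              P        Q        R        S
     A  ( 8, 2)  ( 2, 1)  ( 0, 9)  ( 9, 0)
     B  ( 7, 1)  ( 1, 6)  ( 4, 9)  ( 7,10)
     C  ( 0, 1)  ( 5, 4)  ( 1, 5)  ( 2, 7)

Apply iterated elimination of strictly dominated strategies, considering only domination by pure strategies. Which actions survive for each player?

Survivors P1:{A,B} P2:{R,S}

P2 drop P (R beats it: A:9>2 B:9>1 C:5>1)
P2 drop Q (R beats it: A:9>1 B:9>6 C:5>4)
P1 drop C (B beats it: R:4>1 S:7>2)
P1→{A,B} P2→{R,S}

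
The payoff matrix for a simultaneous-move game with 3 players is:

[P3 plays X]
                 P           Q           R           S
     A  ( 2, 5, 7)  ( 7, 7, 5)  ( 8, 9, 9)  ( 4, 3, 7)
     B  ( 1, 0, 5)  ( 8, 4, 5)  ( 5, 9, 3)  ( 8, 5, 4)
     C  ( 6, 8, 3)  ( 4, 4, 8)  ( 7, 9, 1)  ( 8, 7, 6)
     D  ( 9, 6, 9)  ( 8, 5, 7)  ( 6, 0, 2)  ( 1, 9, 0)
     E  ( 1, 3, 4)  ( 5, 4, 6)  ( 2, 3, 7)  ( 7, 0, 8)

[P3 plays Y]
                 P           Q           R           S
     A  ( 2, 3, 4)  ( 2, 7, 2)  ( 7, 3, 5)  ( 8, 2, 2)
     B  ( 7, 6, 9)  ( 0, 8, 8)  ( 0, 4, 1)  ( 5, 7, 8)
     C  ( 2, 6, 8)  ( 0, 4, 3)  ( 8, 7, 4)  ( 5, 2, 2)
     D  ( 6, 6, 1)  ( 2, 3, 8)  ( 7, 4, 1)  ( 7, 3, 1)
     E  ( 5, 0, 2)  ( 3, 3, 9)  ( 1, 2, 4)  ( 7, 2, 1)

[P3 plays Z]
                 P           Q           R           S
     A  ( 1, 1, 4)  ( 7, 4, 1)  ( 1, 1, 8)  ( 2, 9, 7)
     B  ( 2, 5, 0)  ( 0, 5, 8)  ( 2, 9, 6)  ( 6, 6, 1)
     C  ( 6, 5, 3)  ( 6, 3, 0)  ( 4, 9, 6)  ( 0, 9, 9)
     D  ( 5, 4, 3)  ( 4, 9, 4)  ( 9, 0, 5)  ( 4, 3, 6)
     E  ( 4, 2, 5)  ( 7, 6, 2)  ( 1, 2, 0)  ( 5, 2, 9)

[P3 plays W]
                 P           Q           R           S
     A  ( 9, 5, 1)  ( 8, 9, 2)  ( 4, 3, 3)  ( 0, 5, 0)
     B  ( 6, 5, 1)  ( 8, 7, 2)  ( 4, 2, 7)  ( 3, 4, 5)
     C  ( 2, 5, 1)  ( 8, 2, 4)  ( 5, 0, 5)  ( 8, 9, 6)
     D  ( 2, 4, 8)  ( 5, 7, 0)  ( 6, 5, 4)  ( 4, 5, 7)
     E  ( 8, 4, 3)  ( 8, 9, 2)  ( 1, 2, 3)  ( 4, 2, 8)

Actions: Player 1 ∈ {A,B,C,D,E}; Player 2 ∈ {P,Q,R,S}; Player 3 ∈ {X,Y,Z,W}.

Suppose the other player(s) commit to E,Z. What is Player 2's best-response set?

u_2(P vs E,Z) = 2
u_2(Q vs E,Z) = 6
u_2(R vs E,Z) = 2
u_2(S vs E,Z) = 2
max payoff 6 at {Q}

P2 best: {Q}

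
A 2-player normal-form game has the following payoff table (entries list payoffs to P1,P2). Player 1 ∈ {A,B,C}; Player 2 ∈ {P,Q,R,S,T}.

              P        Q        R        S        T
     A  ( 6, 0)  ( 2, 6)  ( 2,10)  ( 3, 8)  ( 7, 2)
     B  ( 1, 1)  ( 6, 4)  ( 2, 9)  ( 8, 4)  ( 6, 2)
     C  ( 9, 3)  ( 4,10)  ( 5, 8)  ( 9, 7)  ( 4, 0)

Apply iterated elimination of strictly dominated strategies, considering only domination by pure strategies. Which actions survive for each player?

Survivors P1:{B,C} P2:{Q,R}

P2 drop P (Q beats it: A:6>0 B:4>1 C:10>3)
P2 drop S (R beats it: A:10>8 B:9>4 C:8>7)
P2 drop T (Q beats it: A:6>2 B:4>2 C:10>0)
P1 drop A (C beats it: Q:4>2 R:5>2)
P1→{B,C} P2→{Q,R}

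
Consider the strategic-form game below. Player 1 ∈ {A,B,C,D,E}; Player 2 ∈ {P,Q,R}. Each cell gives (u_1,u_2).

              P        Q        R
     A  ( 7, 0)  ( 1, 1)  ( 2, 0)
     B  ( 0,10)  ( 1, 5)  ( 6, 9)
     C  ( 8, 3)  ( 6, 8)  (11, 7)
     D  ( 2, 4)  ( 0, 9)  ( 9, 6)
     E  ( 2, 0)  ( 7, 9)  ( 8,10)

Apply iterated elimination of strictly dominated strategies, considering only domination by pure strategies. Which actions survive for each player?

P1 drop A (C beats it: P:8>7 Q:6>1 R:11>2)
P1 drop B (C beats it: P:8>0 Q:6>1 R:11>6)
P1 drop D (C beats it: P:8>2 Q:6>0 R:11>9)
P2 drop P (Q beats it: C:8>3 E:9>0)
P1→{C,E} P2→{Q,R}

Remaining: P1:{C,E} P2:{Q,R}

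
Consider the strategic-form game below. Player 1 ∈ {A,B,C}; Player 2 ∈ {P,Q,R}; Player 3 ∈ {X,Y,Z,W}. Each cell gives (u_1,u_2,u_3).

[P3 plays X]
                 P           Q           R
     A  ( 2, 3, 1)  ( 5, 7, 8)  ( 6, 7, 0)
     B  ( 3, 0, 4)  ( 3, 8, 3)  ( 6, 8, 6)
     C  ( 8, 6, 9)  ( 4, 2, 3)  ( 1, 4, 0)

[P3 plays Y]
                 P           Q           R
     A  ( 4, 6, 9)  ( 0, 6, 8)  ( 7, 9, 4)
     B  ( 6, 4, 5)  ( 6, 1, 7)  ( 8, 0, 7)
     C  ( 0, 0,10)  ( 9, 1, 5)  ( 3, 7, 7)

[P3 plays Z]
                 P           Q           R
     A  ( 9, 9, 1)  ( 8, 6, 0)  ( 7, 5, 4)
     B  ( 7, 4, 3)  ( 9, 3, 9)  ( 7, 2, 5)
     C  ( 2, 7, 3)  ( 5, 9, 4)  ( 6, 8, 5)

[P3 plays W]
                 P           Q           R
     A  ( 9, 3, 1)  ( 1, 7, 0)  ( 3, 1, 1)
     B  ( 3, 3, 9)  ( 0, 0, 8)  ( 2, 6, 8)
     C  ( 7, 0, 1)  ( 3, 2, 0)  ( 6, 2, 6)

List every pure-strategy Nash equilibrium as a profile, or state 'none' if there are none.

Nash profiles: (A,Q,X)

(A,P,X): not NE [P1→C gives 8>2; P2→R gives 7>3; P3→Y gives 9>1]
(A,P,Y): not NE [P1→B gives 6>4; P2→R gives 9>6]
(A,P,Z): not NE [P3→Y gives 9>1]
(A,P,W): not NE [P2→Q gives 7>3; P3→Y gives 9>1]
(A,Q,X): NE
(A,Q,Y): not NE [P1→C gives 9>0; P2→R gives 9>6]
(A,Q,Z): not NE [P1→B gives 9>8; P2→P gives 9>6; P3→Y gives 8>0]
(A,Q,W): not NE [P1→C gives 3>1; P3→Y gives 8>0]
(A,R,X): not NE [P3→Z gives 4>0]
(A,R,Y): not NE [P1→B gives 8>7]
(A,R,Z): not NE [P2→P gives 9>5]
(A,R,W): not NE [P1→C gives 6>3; P2→Q gives 7>1; P3→Z gives 4>1]
(B,P,X): not NE [P1→C gives 8>3; P2→R gives 8>0; P3→W gives 9>4]
(B,P,Y): not NE [P3→W gives 9>5]
(B,P,Z): not NE [P1→A gives 9>7; P3→W gives 9>3]
(B,P,W): not NE [P1→A gives 9>3; P2→R gives 6>3]
(B,Q,X): not NE [P1→A gives 5>3; P3→Z gives 9>3]
(B,Q,Y): not NE [P1→C gives 9>6; P2→P gives 4>1; P3→Z gives 9>7]
(B,Q,Z): not NE [P2→P gives 4>3]
(B,Q,W): not NE [P1→C gives 3>0; P2→R gives 6>0; P3→Z gives 9>8]
(B,R,X): not NE [P3→W gives 8>6]
(B,R,Y): not NE [P2→P gives 4>0; P3→W gives 8>7]
(B,R,Z): not NE [P2→P gives 4>2; P3→W gives 8>5]
(B,R,W): not NE [P1→C gives 6>2]
(C,P,X): not NE [P3→Y gives 10>9]
(C,P,Y): not NE [P1→B gives 6>0; P2→R gives 7>0]
(C,P,Z): not NE [P1→A gives 9>2; P2→Q gives 9>7; P3→Y gives 10>3]
(C,P,W): not NE [P1→A gives 9>7; P2→R gives 2>0; P3→Y gives 10>1]
(C,Q,X): not NE [P1→A gives 5>4; P2→P gives 6>2; P3→Y gives 5>3]
(C,Q,Y): not NE [P2→R gives 7>1]
(C,Q,Z): not NE [P1→B gives 9>5; P3→Y gives 5>4]
(C,Q,W): not NE [P3→Y gives 5>0]
(C,R,X): not NE [P1→B gives 6>1; P2→P gives 6>4; P3→Y gives 7>0]
(C,R,Y): not NE [P1→B gives 8>3]
(C,R,Z): not NE [P1→B gives 7>6; P2→Q gives 9>8; P3→Y gives 7>5]
(C,R,W): not NE [P3→Y gives 7>6]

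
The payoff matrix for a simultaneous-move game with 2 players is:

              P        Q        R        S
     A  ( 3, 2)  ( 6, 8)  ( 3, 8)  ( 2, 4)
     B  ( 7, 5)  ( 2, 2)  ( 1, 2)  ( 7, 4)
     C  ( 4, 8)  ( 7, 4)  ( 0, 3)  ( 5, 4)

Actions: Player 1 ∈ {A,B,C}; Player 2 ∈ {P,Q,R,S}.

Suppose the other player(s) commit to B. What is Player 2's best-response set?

argmax u_2 = {P}

u_2(P vs B) = 5
u_2(Q vs B) = 2
u_2(R vs B) = 2
u_2(S vs B) = 4
max payoff 5 at {P}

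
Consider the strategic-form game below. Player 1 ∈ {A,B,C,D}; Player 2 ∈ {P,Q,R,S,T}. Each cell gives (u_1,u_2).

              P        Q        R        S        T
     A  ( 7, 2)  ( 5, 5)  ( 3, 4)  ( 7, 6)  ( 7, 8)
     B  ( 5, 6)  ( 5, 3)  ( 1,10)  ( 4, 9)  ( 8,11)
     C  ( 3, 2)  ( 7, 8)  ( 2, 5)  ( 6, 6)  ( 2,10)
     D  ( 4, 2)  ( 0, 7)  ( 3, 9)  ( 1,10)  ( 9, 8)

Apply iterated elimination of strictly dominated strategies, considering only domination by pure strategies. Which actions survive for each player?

Survivors P1:{A,B,D} P2:{R,S,T}

P2 drop P (R beats it: A:4>2 B:10>6 C:5>2 D:9>2)
P2 drop Q (T beats it: A:8>5 B:11>3 C:10>8 D:8>7)
P1 drop C (A beats it: R:3>2 S:7>6 T:7>2)
P1→{A,B,D} P2→{R,S,T}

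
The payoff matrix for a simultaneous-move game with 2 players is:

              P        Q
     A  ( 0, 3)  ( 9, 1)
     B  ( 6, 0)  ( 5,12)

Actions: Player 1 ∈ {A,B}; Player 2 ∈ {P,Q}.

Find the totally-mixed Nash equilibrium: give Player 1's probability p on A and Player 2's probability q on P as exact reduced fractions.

P1 mixes 6/7 on A; P2 mixes 2/5 on P

P1 indiff ⇒ q·0+(1-q)·9 = q·6+(1-q)·5 ⇒ q(-6) = (1-q)(-4) ⇒ q = 2/5
P2 indiff ⇒ p·3+(1-p)·0 = p·1+(1-p)·12 ⇒ p(2) = (1-p)(12) ⇒ p = 6/7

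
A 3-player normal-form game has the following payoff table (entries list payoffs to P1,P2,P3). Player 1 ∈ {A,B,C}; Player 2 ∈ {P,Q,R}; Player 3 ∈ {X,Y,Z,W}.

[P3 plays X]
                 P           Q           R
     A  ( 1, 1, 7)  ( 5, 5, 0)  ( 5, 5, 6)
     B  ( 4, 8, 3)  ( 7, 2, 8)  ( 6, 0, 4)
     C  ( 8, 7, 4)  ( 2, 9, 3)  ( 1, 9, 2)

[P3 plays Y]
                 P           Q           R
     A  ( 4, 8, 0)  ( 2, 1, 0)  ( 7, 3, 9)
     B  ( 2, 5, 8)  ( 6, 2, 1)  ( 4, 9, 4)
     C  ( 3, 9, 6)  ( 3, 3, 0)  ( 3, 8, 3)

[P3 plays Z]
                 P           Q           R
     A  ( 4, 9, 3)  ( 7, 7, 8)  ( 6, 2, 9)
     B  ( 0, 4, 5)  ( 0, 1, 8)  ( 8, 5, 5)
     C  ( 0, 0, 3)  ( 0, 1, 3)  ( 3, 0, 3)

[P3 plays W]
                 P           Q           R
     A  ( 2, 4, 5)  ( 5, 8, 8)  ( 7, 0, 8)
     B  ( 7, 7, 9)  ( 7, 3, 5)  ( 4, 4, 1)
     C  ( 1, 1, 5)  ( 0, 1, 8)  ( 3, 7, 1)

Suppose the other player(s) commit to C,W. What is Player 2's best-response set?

u_2(P vs C,W) = 1
u_2(Q vs C,W) = 1
u_2(R vs C,W) = 7
max payoff 7 at {R}

argmax u_2 = {R}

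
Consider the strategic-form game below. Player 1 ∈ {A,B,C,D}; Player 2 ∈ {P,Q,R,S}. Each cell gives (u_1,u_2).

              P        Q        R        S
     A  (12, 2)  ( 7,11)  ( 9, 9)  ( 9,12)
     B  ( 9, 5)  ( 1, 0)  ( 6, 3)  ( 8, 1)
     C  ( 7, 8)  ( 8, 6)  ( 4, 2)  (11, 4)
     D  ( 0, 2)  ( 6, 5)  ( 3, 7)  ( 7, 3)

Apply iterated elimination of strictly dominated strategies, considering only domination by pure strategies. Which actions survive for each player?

P1 drop B (A beats it: P:12>9 Q:7>1 R:9>6 S:9>8)
P1 drop D (A beats it: P:12>0 Q:7>6 R:9>3 S:9>7)
P2 drop R (Q beats it: A:11>9 C:6>2)
P1→{A,C} P2→{P,Q,S}

Remaining: P1:{A,C} P2:{P,Q,S}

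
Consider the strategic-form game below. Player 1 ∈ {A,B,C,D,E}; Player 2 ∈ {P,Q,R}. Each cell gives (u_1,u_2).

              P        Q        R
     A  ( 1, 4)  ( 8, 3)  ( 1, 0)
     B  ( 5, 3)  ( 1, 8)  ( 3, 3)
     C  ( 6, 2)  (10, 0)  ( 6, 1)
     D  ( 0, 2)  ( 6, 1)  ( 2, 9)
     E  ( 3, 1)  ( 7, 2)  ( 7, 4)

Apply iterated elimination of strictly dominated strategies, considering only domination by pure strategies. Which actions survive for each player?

P1 drop A (C beats it: P:6>1 Q:10>8 R:6>1)
P1 drop B (C beats it: P:6>5 Q:10>1 R:6>3)
P1 drop D (C beats it: P:6>0 Q:10>6 R:6>2)
P2 drop Q (R beats it: C:1>0 E:4>2)
P1→{C,E} P2→{P,R}

Survivors P1:{C,E} P2:{P,R}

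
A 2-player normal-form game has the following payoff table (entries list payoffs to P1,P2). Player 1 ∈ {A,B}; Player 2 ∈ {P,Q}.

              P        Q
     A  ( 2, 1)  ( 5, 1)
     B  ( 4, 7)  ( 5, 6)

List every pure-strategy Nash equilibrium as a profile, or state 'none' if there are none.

(A,P): not NE [P1→B gives 4>2]
(A,Q): NE
(B,P): NE
(B,Q): not NE [P2→P gives 7>6]

PSNE = {(A,Q), (B,P)}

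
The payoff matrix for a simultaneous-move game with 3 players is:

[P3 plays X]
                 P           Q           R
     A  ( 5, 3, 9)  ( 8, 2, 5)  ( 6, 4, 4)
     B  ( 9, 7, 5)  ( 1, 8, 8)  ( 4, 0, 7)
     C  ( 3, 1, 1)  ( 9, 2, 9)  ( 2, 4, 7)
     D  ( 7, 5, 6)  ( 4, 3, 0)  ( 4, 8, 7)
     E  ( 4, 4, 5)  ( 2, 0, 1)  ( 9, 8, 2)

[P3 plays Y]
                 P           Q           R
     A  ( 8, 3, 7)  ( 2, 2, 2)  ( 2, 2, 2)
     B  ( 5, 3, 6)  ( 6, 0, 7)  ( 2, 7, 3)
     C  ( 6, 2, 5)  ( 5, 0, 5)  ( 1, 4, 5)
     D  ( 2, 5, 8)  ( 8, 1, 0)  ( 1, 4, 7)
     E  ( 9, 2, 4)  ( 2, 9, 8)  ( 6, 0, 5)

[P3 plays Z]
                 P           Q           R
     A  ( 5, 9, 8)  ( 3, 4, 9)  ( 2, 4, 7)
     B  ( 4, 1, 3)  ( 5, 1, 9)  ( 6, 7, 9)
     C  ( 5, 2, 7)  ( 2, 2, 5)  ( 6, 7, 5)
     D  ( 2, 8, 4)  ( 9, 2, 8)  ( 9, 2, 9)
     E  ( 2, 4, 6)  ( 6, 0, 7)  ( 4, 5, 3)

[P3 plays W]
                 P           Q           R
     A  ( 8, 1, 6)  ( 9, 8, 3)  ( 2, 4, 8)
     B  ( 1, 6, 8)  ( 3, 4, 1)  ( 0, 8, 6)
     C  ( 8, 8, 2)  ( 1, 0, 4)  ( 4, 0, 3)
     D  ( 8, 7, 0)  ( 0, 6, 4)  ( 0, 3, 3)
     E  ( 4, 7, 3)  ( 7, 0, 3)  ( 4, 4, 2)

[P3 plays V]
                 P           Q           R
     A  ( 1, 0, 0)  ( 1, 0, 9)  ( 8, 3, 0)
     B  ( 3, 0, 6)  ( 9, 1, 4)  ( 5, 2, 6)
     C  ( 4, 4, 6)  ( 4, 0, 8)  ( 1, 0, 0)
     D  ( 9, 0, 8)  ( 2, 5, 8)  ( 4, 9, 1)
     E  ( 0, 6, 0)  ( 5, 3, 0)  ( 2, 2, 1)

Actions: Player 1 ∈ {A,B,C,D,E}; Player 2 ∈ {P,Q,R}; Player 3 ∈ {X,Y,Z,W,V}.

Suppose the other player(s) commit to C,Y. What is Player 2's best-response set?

argmax u_2 = {R}

u_2(P vs C,Y) = 2
u_2(Q vs C,Y) = 0
u_2(R vs C,Y) = 4
max payoff 4 at {R}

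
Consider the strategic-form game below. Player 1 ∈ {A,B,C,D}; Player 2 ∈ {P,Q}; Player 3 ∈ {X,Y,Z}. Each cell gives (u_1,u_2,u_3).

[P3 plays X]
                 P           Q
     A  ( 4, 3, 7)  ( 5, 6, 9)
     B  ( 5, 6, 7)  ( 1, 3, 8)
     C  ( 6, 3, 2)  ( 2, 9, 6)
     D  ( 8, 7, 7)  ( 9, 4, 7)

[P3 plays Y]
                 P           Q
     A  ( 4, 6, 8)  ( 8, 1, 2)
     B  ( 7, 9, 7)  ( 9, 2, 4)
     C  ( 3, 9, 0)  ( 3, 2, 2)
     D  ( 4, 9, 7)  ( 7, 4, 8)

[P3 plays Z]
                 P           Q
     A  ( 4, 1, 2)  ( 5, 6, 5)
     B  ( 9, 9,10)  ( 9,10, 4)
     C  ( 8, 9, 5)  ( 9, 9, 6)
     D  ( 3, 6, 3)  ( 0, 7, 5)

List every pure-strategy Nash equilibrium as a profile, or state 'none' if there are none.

NE set: (C,Q,Z), (D,P,X)

(A,P,X): not NE [P1→D gives 8>4; P2→Q gives 6>3; P3→Y gives 8>7]
(A,P,Y): not NE [P1→B gives 7>4]
(A,P,Z): not NE [P1→B gives 9>4; P2→Q gives 6>1; P3→Y gives 8>2]
(A,Q,X): not NE [P1→D gives 9>5]
(A,Q,Y): not NE [P1→B gives 9>8; P2→P gives 6>1; P3→X gives 9>2]
(A,Q,Z): not NE [P1→C gives 9>5; P3→X gives 9>5]
(B,P,X): not NE [P1→D gives 8>5; P3→Z gives 10>7]
(B,P,Y): not NE [P3→Z gives 10>7]
(B,P,Z): not NE [P2→Q gives 10>9]
(B,Q,X): not NE [P1→D gives 9>1; P2→P gives 6>3]
(B,Q,Y): not NE [P2→P gives 9>2; P3→X gives 8>4]
(B,Q,Z): not NE [P3→X gives 8>4]
(C,P,X): not NE [P1→D gives 8>6; P2→Q gives 9>3; P3→Z gives 5>2]
(C,P,Y): not NE [P1→B gives 7>3; P3→Z gives 5>0]
(C,P,Z): not NE [P1→B gives 9>8]
(C,Q,X): not NE [P1→D gives 9>2]
(C,Q,Y): not NE [P1→B gives 9>3; P2→P gives 9>2; P3→Z gives 6>2]
(C,Q,Z): NE
(D,P,X): NE
(D,P,Y): not NE [P1→B gives 7>4]
(D,P,Z): not NE [P1→B gives 9>3; P2→Q gives 7>6; P3→Y gives 7>3]
(D,Q,X): not NE [P2→P gives 7>4; P3→Y gives 8>7]
(D,Q,Y): not NE [P1→B gives 9>7; P2→P gives 9>4]
(D,Q,Z): not NE [P1→C gives 9>0; P3→Y gives 8>5]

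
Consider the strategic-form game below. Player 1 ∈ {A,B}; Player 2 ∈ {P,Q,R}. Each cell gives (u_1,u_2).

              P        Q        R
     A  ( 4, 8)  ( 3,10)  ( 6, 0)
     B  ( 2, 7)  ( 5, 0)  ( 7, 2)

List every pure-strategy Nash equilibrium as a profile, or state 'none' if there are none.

Equilibria: none

(A,P): not NE [P2→Q gives 10>8]
(A,Q): not NE [P1→B gives 5>3]
(A,R): not NE [P1→B gives 7>6; P2→Q gives 10>0]
(B,P): not NE [P1→A gives 4>2]
(B,Q): not NE [P2→P gives 7>0]
(B,R): not NE [P2→P gives 7>2]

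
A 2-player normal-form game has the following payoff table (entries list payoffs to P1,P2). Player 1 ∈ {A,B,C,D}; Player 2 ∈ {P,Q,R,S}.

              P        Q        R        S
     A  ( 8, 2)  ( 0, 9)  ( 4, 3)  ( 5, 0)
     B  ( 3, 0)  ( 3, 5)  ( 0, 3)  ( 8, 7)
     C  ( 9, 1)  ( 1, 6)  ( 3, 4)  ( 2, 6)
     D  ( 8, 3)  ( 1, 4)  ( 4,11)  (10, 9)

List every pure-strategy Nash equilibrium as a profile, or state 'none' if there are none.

Nash profiles: (D,R)

(A,P): not NE [P1→C gives 9>8; P2→Q gives 9>2]
(A,Q): not NE [P1→B gives 3>0]
(A,R): not NE [P2→Q gives 9>3]
(A,S): not NE [P1→D gives 10>5; P2→Q gives 9>0]
(B,P): not NE [P1→C gives 9>3; P2→S gives 7>0]
(B,Q): not NE [P2→S gives 7>5]
(B,R): not NE [P1→D gives 4>0; P2→S gives 7>3]
(B,S): not NE [P1→D gives 10>8]
(C,P): not NE [P2→S gives 6>1]
(C,Q): not NE [P1→B gives 3>1]
(C,R): not NE [P1→D gives 4>3; P2→S gives 6>4]
(C,S): not NE [P1→D gives 10>2]
(D,P): not NE [P1→C gives 9>8; P2→R gives 11>3]
(D,Q): not NE [P1→B gives 3>1; P2→R gives 11>4]
(D,R): NE
(D,S): not NE [P2→R gives 11>9]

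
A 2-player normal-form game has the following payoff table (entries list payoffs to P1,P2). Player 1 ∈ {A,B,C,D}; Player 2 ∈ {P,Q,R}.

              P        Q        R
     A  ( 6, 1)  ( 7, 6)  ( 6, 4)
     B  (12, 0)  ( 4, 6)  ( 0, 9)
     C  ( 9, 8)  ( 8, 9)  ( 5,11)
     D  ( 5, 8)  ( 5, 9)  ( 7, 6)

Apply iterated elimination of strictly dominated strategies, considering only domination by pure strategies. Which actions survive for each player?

P2 drop P (Q beats it: A:6>1 B:6>0 C:9>8 D:9>8)
P1 drop B (A beats it: Q:7>4 R:6>0)
P1→{A,C,D} P2→{Q,R}

IESDS → P1:{A,C,D} P2:{Q,R}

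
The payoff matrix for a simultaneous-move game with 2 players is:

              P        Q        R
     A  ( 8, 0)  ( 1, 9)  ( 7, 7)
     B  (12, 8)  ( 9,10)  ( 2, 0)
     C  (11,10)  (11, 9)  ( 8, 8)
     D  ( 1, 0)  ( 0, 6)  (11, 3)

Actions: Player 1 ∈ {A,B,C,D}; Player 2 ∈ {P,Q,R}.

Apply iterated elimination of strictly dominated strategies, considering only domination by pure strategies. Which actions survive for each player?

P1 drop A (C beats it: P:11>8 Q:11>1 R:8>7)
P2 drop R (Q beats it: B:10>0 C:9>8 D:6>3)
P1 drop D (B beats it: P:12>1 Q:9>0)
P1→{B,C} P2→{P,Q}

Survivors P1:{B,C} P2:{P,Q}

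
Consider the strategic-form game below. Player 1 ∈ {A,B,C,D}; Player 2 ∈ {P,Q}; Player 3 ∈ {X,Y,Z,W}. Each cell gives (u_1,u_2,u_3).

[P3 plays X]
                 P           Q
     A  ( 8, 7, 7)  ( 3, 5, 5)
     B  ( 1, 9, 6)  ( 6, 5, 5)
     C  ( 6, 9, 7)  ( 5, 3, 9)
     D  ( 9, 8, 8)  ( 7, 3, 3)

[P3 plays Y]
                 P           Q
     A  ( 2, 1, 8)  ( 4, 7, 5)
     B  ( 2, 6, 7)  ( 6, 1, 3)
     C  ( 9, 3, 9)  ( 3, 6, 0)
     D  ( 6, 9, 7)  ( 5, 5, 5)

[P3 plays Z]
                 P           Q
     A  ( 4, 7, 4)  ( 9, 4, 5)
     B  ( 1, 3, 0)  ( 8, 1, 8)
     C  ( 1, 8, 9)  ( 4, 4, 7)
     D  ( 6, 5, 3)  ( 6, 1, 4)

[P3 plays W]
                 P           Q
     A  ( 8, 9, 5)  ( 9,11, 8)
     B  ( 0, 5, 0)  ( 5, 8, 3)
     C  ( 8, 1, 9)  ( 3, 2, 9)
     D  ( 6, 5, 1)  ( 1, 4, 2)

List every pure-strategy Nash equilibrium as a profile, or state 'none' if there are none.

(A,P,X): not NE [P1→D gives 9>8; P3→Y gives 8>7]
(A,P,Y): not NE [P1→C gives 9>2; P2→Q gives 7>1]
(A,P,Z): not NE [P1→D gives 6>4; P3→Y gives 8>4]
(A,P,W): not NE [P2→Q gives 11>9; P3→Y gives 8>5]
(A,Q,X): not NE [P1→D gives 7>3; P2→P gives 7>5; P3→W gives 8>5]
(A,Q,Y): not NE [P1→B gives 6>4; P3→W gives 8>5]
(A,Q,Z): not NE [P2→P gives 7>4; P3→W gives 8>5]
(A,Q,W): NE
(B,P,X): not NE [P1→D gives 9>1; P3→Y gives 7>6]
(B,P,Y): not NE [P1→C gives 9>2]
(B,P,Z): not NE [P1→D gives 6>1; P3→Y gives 7>0]
(B,P,W): not NE [P1→C gives 8>0; P2→Q gives 8>5; P3→Y gives 7>0]
(B,Q,X): not NE [P1→D gives 7>6; P2→P gives 9>5; P3→Z gives 8>5]
(B,Q,Y): not NE [P2→P gives 6>1; P3→Z gives 8>3]
(B,Q,Z): not NE [P1→A gives 9>8; P2→P gives 3>1]
(B,Q,W): not NE [P1→A gives 9>5; P3→Z gives 8>3]
(C,P,X): not NE [P1→D gives 9>6; P3→W gives 9>7]
(C,P,Y): not NE [P2→Q gives 6>3]
(C,P,Z): not NE [P1→D gives 6>1]
(C,P,W): not NE [P2→Q gives 2>1]
(C,Q,X): not NE [P1→D gives 7>5; P2→P gives 9>3]
(C,Q,Y): not NE [P1→B gives 6>3; P3→W gives 9>0]
(C,Q,Z): not NE [P1→A gives 9>4; P2→P gives 8>4; P3→W gives 9>7]
(C,Q,W): not NE [P1→A gives 9>3]
(D,P,X): NE
(D,P,Y): not NE [P1→C gives 9>6; P3→X gives 8>7]
(D,P,Z): not NE [P3→X gives 8>3]
(D,P,W): not NE [P1→C gives 8>6; P3→X gives 8>1]
(D,Q,X): not NE [P2→P gives 8>3; P3→Y gives 5>3]
(D,Q,Y): not NE [P1→B gives 6>5; P2→P gives 9>5]
(D,Q,Z): not NE [P1→A gives 9>6; P2→P gives 5>1; P3→Y gives 5>4]
(D,Q,W): not NE [P1→A gives 9>1; P2→P gives 5>4; P3→Y gives 5>2]

PSNE = {(A,Q,W), (D,P,X)}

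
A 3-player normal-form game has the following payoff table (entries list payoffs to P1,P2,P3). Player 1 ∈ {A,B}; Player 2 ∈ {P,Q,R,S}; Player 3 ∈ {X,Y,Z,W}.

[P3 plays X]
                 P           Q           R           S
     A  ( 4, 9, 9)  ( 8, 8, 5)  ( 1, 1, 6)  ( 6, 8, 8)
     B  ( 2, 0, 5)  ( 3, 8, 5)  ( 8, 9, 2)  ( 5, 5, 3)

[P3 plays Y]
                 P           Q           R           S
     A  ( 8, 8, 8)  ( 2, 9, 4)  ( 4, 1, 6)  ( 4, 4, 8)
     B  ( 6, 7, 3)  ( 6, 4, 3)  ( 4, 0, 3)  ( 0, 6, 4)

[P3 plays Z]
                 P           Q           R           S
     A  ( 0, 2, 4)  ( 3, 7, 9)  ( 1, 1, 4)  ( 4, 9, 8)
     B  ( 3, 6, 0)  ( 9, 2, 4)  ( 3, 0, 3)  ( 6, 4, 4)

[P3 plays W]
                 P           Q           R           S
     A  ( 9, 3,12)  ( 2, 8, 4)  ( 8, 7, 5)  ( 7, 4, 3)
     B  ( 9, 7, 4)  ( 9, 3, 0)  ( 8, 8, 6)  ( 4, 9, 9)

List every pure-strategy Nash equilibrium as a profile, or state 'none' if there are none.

(A,P,X): not NE [P3→W gives 12>9]
(A,P,Y): not NE [P2→Q gives 9>8; P3→W gives 12>8]
(A,P,Z): not NE [P1→B gives 3>0; P2→S gives 9>2; P3→W gives 12>4]
(A,P,W): not NE [P2→Q gives 8>3]
(A,Q,X): not NE [P2→P gives 9>8; P3→Z gives 9>5]
(A,Q,Y): not NE [P1→B gives 6>2; P3→Z gives 9>4]
(A,Q,Z): not NE [P1→B gives 9>3; P2→S gives 9>7]
(A,Q,W): not NE [P1→B gives 9>2; P3→Z gives 9>4]
(A,R,X): not NE [P1→B gives 8>1; P2→P gives 9>1]
(A,R,Y): not NE [P2→Q gives 9>1]
(A,R,Z): not NE [P1→B gives 3>1; P2→S gives 9>1; P3→Y gives 6>4]
(A,R,W): not NE [P2→Q gives 8>7; P3→Y gives 6>5]
(A,S,X): not NE [P2→P gives 9>8]
(A,S,Y): not NE [P2→Q gives 9>4]
(A,S,Z): not NE [P1→B gives 6>4]
(A,S,W): not NE [P2→Q gives 8>4; P3→Z gives 8>3]
(B,P,X): not NE [P1→A gives 4>2; P2→R gives 9>0]
(B,P,Y): not NE [P1→A gives 8>6; P3→X gives 5>3]
(B,P,Z): not NE [P3→X gives 5>0]
(B,P,W): not NE [P2→S gives 9>7; P3→X gives 5>4]
(B,Q,X): not NE [P1→A gives 8>3; P2→R gives 9>8]
(B,Q,Y): not NE [P2→P gives 7>4; P3→X gives 5>3]
(B,Q,Z): not NE [P2→P gives 6>2; P3→X gives 5>4]
(B,Q,W): not NE [P2→S gives 9>3; P3→X gives 5>0]
(B,R,X): not NE [P3→W gives 6>2]
(B,R,Y): not NE [P2→P gives 7>0; P3→W gives 6>3]
(B,R,Z): not NE [P2→P gives 6>0; P3→W gives 6>3]
(B,R,W): not NE [P2→S gives 9>8]
(B,S,X): not NE [P1→A gives 6>5; P2→R gives 9>5; P3→W gives 9>3]
(B,S,Y): not NE [P1→A gives 4>0; P2→P gives 7>6; P3→W gives 9>4]
(B,S,Z): not NE [P2→P gives 6>4; P3→W gives 9>4]
(B,S,W): not NE [P1→A gives 7>4]

No pure NE.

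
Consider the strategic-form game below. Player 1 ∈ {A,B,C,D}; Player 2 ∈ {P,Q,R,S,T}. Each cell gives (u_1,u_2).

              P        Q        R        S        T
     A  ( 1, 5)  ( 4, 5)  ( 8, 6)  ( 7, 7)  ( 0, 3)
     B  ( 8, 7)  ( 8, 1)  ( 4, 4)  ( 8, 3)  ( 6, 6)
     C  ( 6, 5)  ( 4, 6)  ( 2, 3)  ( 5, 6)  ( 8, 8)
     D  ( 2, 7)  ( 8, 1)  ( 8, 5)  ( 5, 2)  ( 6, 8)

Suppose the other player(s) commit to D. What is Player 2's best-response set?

argmax u_2 = {T}

u_2(P vs D) = 7
u_2(Q vs D) = 1
u_2(R vs D) = 5
u_2(S vs D) = 2
u_2(T vs D) = 8
max payoff 8 at {T}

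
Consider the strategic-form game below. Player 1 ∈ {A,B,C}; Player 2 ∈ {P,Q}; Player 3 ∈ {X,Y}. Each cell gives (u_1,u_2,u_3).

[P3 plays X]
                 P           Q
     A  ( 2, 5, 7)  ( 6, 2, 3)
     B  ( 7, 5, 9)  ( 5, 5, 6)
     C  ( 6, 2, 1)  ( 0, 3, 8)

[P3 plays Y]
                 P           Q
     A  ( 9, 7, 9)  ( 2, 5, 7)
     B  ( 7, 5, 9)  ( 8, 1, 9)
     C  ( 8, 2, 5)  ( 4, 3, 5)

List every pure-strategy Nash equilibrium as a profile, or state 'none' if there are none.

PSNE = {(A,P,Y), (B,P,X)}

(A,P,X): not NE [P1→B gives 7>2; P3→Y gives 9>7]
(A,P,Y): NE
(A,Q,X): not NE [P2→P gives 5>2; P3→Y gives 7>3]
(A,Q,Y): not NE [P1→B gives 8>2; P2→P gives 7>5]
(B,P,X): NE
(B,P,Y): not NE [P1→A gives 9>7]
(B,Q,X): not NE [P1→A gives 6>5; P3→Y gives 9>6]
(B,Q,Y): not NE [P2→P gives 5>1]
(C,P,X): not NE [P1→B gives 7>6; P2→Q gives 3>2; P3→Y gives 5>1]
(C,P,Y): not NE [P1→A gives 9>8; P2→Q gives 3>2]
(C,Q,X): not NE [P1→A gives 6>0]
(C,Q,Y): not NE [P1→B gives 8>4; P3→X gives 8>5]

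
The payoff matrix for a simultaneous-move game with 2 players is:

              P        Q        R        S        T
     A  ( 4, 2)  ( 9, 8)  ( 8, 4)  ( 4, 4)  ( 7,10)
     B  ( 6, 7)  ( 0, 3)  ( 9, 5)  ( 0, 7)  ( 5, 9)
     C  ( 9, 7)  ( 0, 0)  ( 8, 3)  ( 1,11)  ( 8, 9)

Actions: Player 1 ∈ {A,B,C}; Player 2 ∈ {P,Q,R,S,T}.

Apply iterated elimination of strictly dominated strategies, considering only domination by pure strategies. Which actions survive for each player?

P2 drop P (T beats it: A:10>2 B:9>7 C:9>7)
P2 drop Q (T beats it: A:10>8 B:9>3 C:9>0)
P2 drop R (T beats it: A:10>4 B:9>5 C:9>3)
P1 drop B (A beats it: S:4>0 T:7>5)
P1→{A,C} P2→{S,T}

Survivors P1:{A,C} P2:{S,T}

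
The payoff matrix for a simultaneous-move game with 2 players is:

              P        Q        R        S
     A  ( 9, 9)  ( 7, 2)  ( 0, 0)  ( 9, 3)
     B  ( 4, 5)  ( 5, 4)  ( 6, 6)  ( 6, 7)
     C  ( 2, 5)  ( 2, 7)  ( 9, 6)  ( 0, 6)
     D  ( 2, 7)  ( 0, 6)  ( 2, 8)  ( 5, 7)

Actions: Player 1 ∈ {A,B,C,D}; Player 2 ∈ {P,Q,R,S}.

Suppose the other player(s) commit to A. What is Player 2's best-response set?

P2 best: {P}

u_2(P vs A) = 9
u_2(Q vs A) = 2
u_2(R vs A) = 0
u_2(S vs A) = 3
max payoff 9 at {P}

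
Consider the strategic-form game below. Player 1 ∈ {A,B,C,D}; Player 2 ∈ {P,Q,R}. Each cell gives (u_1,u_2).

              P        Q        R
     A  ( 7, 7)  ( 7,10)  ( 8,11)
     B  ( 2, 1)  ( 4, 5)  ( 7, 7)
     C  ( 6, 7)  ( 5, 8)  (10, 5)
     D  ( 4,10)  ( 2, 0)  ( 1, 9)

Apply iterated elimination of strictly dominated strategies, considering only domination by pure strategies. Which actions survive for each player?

P1 drop B (A beats it: P:7>2 Q:7>4 R:8>7)
P1 drop D (A beats it: P:7>4 Q:7>2 R:8>1)
P2 drop P (Q beats it: A:10>7 C:8>7)
P1→{A,C} P2→{Q,R}

Remaining: P1:{A,C} P2:{Q,R}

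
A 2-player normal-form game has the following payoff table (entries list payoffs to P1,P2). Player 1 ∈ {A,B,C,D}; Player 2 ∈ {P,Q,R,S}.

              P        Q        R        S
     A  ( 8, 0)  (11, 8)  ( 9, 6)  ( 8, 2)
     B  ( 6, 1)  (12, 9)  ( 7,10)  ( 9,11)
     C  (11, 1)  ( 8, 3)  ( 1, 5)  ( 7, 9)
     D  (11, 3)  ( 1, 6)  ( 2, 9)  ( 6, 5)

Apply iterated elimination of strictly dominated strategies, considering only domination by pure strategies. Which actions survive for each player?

P2 drop P (Q beats it: A:8>0 B:9>1 C:3>1 D:6>3)
P1 drop C (A beats it: Q:11>8 R:9>1 S:8>7)
P1 drop D (A beats it: Q:11>1 R:9>2 S:8>6)
P1→{A,B} P2→{Q,R,S}

Survivors P1:{A,B} P2:{Q,R,S}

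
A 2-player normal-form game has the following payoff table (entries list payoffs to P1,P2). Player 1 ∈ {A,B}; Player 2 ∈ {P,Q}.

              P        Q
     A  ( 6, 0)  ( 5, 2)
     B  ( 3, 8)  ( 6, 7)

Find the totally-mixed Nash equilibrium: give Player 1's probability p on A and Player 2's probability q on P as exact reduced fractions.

p=1/3, q=1/4

P1 indiff ⇒ q·6+(1-q)·5 = q·3+(1-q)·6 ⇒ q(3) = (1-q)(1) ⇒ q = 1/4
P2 indiff ⇒ p·0+(1-p)·8 = p·2+(1-p)·7 ⇒ p(-2) = (1-p)(-1) ⇒ p = 1/3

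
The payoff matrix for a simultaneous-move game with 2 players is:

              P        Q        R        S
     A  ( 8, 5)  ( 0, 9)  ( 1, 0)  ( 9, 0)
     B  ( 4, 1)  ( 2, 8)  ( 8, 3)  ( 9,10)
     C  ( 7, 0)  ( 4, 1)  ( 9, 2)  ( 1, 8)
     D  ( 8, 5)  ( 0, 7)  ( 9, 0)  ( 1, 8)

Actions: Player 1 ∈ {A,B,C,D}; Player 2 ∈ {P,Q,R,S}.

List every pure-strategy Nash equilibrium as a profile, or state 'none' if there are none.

NE set: (B,S)

(A,P): not NE [P2→Q gives 9>5]
(A,Q): not NE [P1→C gives 4>0]
(A,R): not NE [P1→D gives 9>1; P2→Q gives 9>0]
(A,S): not NE [P2→Q gives 9>0]
(B,P): not NE [P1→D gives 8>4; P2→S gives 10>1]
(B,Q): not NE [P1→C gives 4>2; P2→S gives 10>8]
(B,R): not NE [P1→D gives 9>8; P2→S gives 10>3]
(B,S): NE
(C,P): not NE [P1→D gives 8>7; P2→S gives 8>0]
(C,Q): not NE [P2→S gives 8>1]
(C,R): not NE [P2→S gives 8>2]
(C,S): not NE [P1→B gives 9>1]
(D,P): not NE [P2→S gives 8>5]
(D,Q): not NE [P1→C gives 4>0; P2→S gives 8>7]
(D,R): not NE [P2→S gives 8>0]
(D,S): not NE [P1→B gives 9>1]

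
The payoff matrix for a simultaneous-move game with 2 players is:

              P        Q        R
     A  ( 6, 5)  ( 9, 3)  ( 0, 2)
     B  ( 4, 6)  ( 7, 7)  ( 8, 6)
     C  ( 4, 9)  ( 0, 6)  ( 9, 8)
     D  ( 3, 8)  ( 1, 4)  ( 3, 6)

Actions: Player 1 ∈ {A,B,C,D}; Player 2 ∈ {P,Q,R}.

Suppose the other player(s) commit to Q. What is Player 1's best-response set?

u_1(A vs Q) = 9
u_1(B vs Q) = 7
u_1(C vs Q) = 0
u_1(D vs Q) = 1
max payoff 9 at {A}

argmax u_1 = {A}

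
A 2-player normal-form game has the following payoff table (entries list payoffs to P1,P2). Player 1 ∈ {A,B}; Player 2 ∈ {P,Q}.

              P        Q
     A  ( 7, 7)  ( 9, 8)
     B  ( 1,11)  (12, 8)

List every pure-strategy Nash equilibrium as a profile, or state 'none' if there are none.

Equilibria: none

(A,P): not NE [P2→Q gives 8>7]
(A,Q): not NE [P1→B gives 12>9]
(B,P): not NE [P1→A gives 7>1]
(B,Q): not NE [P2→P gives 11>8]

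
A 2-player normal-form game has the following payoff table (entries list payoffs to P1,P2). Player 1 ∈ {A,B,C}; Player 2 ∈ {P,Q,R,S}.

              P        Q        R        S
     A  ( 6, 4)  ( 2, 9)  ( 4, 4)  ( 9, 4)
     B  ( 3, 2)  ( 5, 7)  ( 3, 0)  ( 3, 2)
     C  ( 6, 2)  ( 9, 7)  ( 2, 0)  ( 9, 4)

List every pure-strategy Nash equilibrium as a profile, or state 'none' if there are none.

PSNE = {(C,Q)}

(A,P): not NE [P2→Q gives 9>4]
(A,Q): not NE [P1→C gives 9>2]
(A,R): not NE [P2→Q gives 9>4]
(A,S): not NE [P2→Q gives 9>4]
(B,P): not NE [P1→C gives 6>3; P2→Q gives 7>2]
(B,Q): not NE [P1→C gives 9>5]
(B,R): not NE [P1→A gives 4>3; P2→Q gives 7>0]
(B,S): not NE [P1→C gives 9>3; P2→Q gives 7>2]
(C,P): not NE [P2→Q gives 7>2]
(C,Q): NE
(C,R): not NE [P1→A gives 4>2; P2→Q gives 7>0]
(C,S): not NE [P2→Q gives 7>4]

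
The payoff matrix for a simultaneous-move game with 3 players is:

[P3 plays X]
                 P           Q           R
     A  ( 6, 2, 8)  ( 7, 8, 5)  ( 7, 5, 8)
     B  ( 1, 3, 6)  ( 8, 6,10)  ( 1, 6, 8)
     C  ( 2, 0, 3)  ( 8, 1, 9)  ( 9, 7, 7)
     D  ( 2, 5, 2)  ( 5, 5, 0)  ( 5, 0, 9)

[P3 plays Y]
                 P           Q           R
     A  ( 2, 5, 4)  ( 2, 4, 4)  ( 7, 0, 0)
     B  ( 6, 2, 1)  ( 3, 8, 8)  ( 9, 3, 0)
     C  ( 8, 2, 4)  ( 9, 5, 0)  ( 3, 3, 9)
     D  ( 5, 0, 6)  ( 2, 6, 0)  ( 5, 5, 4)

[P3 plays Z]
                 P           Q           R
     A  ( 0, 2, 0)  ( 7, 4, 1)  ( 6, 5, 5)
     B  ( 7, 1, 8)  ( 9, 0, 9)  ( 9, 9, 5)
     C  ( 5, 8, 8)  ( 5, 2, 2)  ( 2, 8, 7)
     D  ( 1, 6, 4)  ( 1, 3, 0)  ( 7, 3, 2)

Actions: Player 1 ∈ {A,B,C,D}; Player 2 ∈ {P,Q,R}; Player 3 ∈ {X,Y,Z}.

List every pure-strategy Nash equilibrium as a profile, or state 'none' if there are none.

(A,P,X): not NE [P2→Q gives 8>2]
(A,P,Y): not NE [P1→C gives 8>2; P3→X gives 8>4]
(A,P,Z): not NE [P1→B gives 7>0; P2→R gives 5>2; P3→X gives 8>0]
(A,Q,X): not NE [P1→C gives 8>7]
(A,Q,Y): not NE [P1→C gives 9>2; P2→P gives 5>4; P3→X gives 5>4]
(A,Q,Z): not NE [P1→B gives 9>7; P2→R gives 5>4; P3→X gives 5>1]
(A,R,X): not NE [P1→C gives 9>7; P2→Q gives 8>5]
(A,R,Y): not NE [P1→B gives 9>7; P2→P gives 5>0; P3→X gives 8>0]
(A,R,Z): not NE [P1→B gives 9>6; P3→X gives 8>5]
(B,P,X): not NE [P1→A gives 6>1; P2→R gives 6>3; P3→Z gives 8>6]
(B,P,Y): not NE [P1→C gives 8>6; P2→Q gives 8>2; P3→Z gives 8>1]
(B,P,Z): not NE [P2→R gives 9>1]
(B,Q,X): NE
(B,Q,Y): not NE [P1→C gives 9>3; P3→X gives 10>8]
(B,Q,Z): not NE [P2→R gives 9>0; P3→X gives 10>9]
(B,R,X): not NE [P1→C gives 9>1]
(B,R,Y): not NE [P2→Q gives 8>3; P3→X gives 8>0]
(B,R,Z): not NE [P3→X gives 8>5]
(C,P,X): not NE [P1→A gives 6>2; P2→R gives 7>0; P3→Z gives 8>3]
(C,P,Y): not NE [P2→Q gives 5>2; P3→Z gives 8>4]
(C,P,Z): not NE [P1→B gives 7>5]
(C,Q,X): not NE [P2→R gives 7>1]
(C,Q,Y): not NE [P3→X gives 9>0]
(C,Q,Z): not NE [P1→B gives 9>5; P2→R gives 8>2; P3→X gives 9>2]
(C,R,X): not NE [P3→Y gives 9>7]
(C,R,Y): not NE [P1→B gives 9>3; P2→Q gives 5>3]
(C,R,Z): not NE [P1→B gives 9>2; P3→Y gives 9>7]
(D,P,X): not NE [P1→A gives 6>2; P3→Y gives 6>2]
(D,P,Y): not NE [P1→C gives 8>5; P2→Q gives 6>0]
(D,P,Z): not NE [P1→B gives 7>1; P3→Y gives 6>4]
(D,Q,X): not NE [P1→C gives 8>5]
(D,Q,Y): not NE [P1→C gives 9>2]
(D,Q,Z): not NE [P1→B gives 9>1; P2→P gives 6>3]
(D,R,X): not NE [P1→C gives 9>5; P2→Q gives 5>0]
(D,R,Y): not NE [P1→B gives 9>5; P2→Q gives 6>5; P3→X gives 9>4]
(D,R,Z): not NE [P1→B gives 9>7; P2→P gives 6>3; P3→X gives 9>2]

PSNE = {(B,Q,X)}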